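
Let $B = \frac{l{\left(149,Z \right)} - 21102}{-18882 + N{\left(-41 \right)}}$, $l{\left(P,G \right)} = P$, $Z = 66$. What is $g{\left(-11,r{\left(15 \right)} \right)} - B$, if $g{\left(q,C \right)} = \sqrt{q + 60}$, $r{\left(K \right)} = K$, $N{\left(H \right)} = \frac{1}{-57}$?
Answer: $\frac{6339604}{1076275} \approx 5.8903$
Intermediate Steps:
$N{\left(H \right)} = - \frac{1}{57}$
$g{\left(q,C \right)} = \sqrt{60 + q}$
$B = \frac{1194321}{1076275}$ ($B = \frac{149 - 21102}{-18882 - \frac{1}{57}} = - \frac{20953}{- \frac{1076275}{57}} = \left(-20953\right) \left(- \frac{57}{1076275}\right) = \frac{1194321}{1076275} \approx 1.1097$)
$g{\left(-11,r{\left(15 \right)} \right)} - B = \sqrt{60 - 11} - \frac{1194321}{1076275} = \sqrt{49} - \frac{1194321}{1076275} = 7 - \frac{1194321}{1076275} = \frac{6339604}{1076275}$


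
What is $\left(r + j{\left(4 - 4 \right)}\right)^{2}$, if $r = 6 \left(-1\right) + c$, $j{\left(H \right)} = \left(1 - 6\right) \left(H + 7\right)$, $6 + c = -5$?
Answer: $2704$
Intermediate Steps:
$c = -11$ ($c = -6 - 5 = -11$)
$j{\left(H \right)} = -35 - 5 H$ ($j{\left(H \right)} = - 5 \left(7 + H\right) = -35 - 5 H$)
$r = -17$ ($r = 6 \left(-1\right) - 11 = -6 - 11 = -17$)
$\left(r + j{\left(4 - 4 \right)}\right)^{2} = \left(-17 - \left(35 + 5 \left(4 - 4\right)\right)\right)^{2} = \left(-17 - 35\right)^{2} = \left(-52\right)^{2} = 2704$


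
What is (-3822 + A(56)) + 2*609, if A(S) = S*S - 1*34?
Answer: 498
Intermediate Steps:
A(S) = -34 + S² (A(S) = S² - 34 = -34 + S²)
(-3822 + A(56)) + 2*609 = (-3822 + (-34 + 56²)) + 2*609 = (-3822 + (-34 + 3136)) + 1218 = (-3822 + 3102) + 1218 = -720 + 1218 = 498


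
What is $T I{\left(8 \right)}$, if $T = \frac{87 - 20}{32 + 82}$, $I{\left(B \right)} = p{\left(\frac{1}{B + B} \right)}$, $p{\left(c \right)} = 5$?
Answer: $\frac{335}{114} \approx 2.9386$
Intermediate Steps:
$I{\left(B \right)} = 5$
$T = \frac{67}{114} \approx 0.58772$
$T I{\left(8 \right)} = \frac{67}{114} \cdot 5 = \frac{335}{114}$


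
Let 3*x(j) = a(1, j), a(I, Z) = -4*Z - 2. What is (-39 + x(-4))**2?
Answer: 10609/9 ≈ 1178.8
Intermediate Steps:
a(I, Z) = -2 - 4*Z
x(j) = -2/3 - 4*j/3 (x(j) = (-2 - 4*j)/3 = -2/3 - 4*j/3)
(-39 + x(-4))**2 = (-39 + (-2/3 - 4/3*(-4)))**2 = (-39 + (-2/3 + 16/3))**2 = (-39 + 14/3)**2 = (-103/3)**2 = 10609/9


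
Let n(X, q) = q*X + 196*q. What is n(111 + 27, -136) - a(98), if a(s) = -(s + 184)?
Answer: -45142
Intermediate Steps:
n(X, q) = 196*q + X*q (n(X, q) = X*q + 196*q = 196*q + X*q)
a(s) = -184 - s (a(s) = -(184 + s) = -184 - s)
n(111 + 27, -136) - a(98) = -136*(196 + (111 + 27)) - (-184 - 1*98) = -136*(196 + 138) - (-184 - 98) = -136*334 - 1*(-282) = -45424 + 282 = -45142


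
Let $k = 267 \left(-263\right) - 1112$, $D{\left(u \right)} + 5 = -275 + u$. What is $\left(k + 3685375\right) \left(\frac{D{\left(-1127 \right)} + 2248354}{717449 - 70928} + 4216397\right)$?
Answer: $\frac{9851847598388350928}{646521} \approx 1.5238 \cdot 10^{13}$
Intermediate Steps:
$D{\left(u \right)} = -280 + u$ ($D{\left(u \right)} = -5 + \left(-275 + u\right) = -280 + u$)
$k = -71333$ ($k = -70221 - 1112 = -71333$)
$\left(k + 3685375\right) \left(\frac{D{\left(-1127 \right)} + 2248354}{717449 - 70928} + 4216397\right) = \left(-71333 + 3685375\right) \left(\frac{\left(-280 - 1127\right) + 2248354}{717449 - 70928} + 4216397\right) = 3614042 \left(\frac{-1407 + 2248354}{646521} + 4216397\right) = 3614042 \left(2246947 \cdot \frac{1}{646521} + 4216397\right) = 3614042 \left(\frac{2246947}{646521} + 4216397\right) = 3614042 \cdot \frac{2725991451784}{646521} = \frac{9851847598388350928}{646521}$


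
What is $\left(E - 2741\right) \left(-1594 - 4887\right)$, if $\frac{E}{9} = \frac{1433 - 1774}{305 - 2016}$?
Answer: $\frac{30375034142}{1711} \approx 1.7753 \cdot 10^{7}$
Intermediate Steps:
$E = \frac{3069}{1711}$ ($E = 9 \frac{1433 - 1774}{305 - 2016} = 9 \left(- \frac{341}{-1711}\right) = 9 \left(\left(-341\right) \left(- \frac{1}{1711}\right)\right) = 9 \cdot \frac{341}{1711} = \frac{3069}{1711} \approx 1.7937$)
$\left(E - 2741\right) \left(-1594 - 4887\right) = \left(\frac{3069}{1711} - 2741\right) \left(-1594 - 4887\right) = \left(- \frac{4686782}{1711}\right) \left(-6481\right) = \frac{30375034142}{1711}$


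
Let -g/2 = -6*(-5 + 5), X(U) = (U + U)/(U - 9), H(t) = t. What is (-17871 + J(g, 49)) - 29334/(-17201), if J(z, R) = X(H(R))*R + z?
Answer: -6106095139/344020 ≈ -17749.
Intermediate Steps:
X(U) = 2*U/(-9 + U) (X(U) = (2*U)/(-9 + U) = 2*U/(-9 + U))
g = 0 (g = -(-12)*(-5 + 5) = -(-12)*0 = -2*0 = 0)
J(z, R) = z + 2*R**2/(-9 + R) (J(z, R) = (2*R/(-9 + R))*R + z = 2*R**2/(-9 + R) + z = z + 2*R**2/(-9 + R))
(-17871 + J(g, 49)) - 29334/(-17201) = (-17871 + (2*49**2 + 0*(-9 + 49))/(-9 + 49)) - 29334/(-17201) = (-17871 + (2*2401 + 0*40)/40) - 29334*(-1/17201) = (-17871 + (4802 + 0)/40) + 29334/17201 = (-17871 + (1/40)*4802) + 29334/17201 = (-17871 + 2401/20) + 29334/17201 = -355019/20 + 29334/17201 = -6106095139/344020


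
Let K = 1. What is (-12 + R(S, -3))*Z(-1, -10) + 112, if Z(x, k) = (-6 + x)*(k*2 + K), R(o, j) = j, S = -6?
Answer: -1883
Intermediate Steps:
Z(x, k) = (1 + 2*k)*(-6 + x) (Z(x, k) = (-6 + x)*(k*2 + 1) = (-6 + x)*(2*k + 1) = (-6 + x)*(1 + 2*k) = (1 + 2*k)*(-6 + x))
(-12 + R(S, -3))*Z(-1, -10) + 112 = (-12 - 3)*(-6 - 1 - 12*(-10) + 2*(-10)*(-1)) + 112 = -15*(-6 - 1 + 120 + 20) + 112 = -15*133 + 112 = -1995 + 112 = -1883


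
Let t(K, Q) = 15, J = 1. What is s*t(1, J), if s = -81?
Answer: -1215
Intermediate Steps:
s*t(1, J) = -81*15 = -1215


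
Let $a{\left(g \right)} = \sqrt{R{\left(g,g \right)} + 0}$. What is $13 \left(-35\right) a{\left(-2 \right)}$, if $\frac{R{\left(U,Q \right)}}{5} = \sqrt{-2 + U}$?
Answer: $- 455 \sqrt[4]{-1} \sqrt{10} \approx -1017.4 - 1017.4 i$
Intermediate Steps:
$R{\left(U,Q \right)} = 5 \sqrt{-2 + U}$
$a{\left(g \right)} = \sqrt{5} \sqrt[4]{-2 + g}$ ($a{\left(g \right)} = \sqrt{5 \sqrt{-2 + g} + 0} = \sqrt{5 \sqrt{-2 + g}} = \sqrt{5} \sqrt[4]{-2 + g}$)
$13 \left(-35\right) a{\left(-2 \right)} = 13 \left(-35\right) \sqrt{5} \sqrt[4]{-2 - 2} = - 455 \sqrt{5} \sqrt[4]{-4} = - 455 \sqrt{5} \sqrt[4]{-1} \sqrt{2} = - 455 \sqrt[4]{-1} \sqrt{10}$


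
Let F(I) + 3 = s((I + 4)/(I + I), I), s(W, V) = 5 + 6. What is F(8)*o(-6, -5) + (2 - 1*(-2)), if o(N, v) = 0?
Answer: 4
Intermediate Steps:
s(W, V) = 11
F(I) = 8 (F(I) = -3 + 11 = 8)
F(8)*o(-6, -5) + (2 - 1*(-2)) = 8*0 + (2 - 1*(-2)) = 0 + (2 + 2) = 0 + 4 = 4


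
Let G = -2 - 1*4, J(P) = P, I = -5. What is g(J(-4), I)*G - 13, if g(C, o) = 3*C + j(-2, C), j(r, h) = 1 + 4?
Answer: 29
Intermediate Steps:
j(r, h) = 5
g(C, o) = 5 + 3*C (g(C, o) = 3*C + 5 = 5 + 3*C)
G = -6 (G = -2 - 4 = -6)
g(J(-4), I)*G - 13 = (5 + 3*(-4))*(-6) - 13 = (5 - 12)*(-6) - 13 = -7*(-6) - 13 = 42 - 13 = 29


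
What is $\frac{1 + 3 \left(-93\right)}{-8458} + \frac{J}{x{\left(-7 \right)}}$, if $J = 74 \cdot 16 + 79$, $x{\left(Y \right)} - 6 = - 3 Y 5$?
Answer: $\frac{1785552}{156473} \approx 11.411$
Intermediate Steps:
$x{\left(Y \right)} = 6 - 15 Y$ ($x{\left(Y \right)} = 6 + - 3 Y 5 = 6 - 15 Y$)
$J = 1263$ ($J = 1184 + 79 = 1263$)
$\frac{1 + 3 \left(-93\right)}{-8458} + \frac{J}{x{\left(-7 \right)}} = \frac{1 + 3 \left(-93\right)}{-8458} + \frac{1263}{6 - -105} = \left(1 - 279\right) \left(- \frac{1}{8458}\right) + \frac{1263}{6 + 105} = \left(-278\right) \left(- \frac{1}{8458}\right) + \frac{1263}{111} = \frac{139}{4229} + 1263 \cdot \frac{1}{111} = \frac{139}{4229} + \frac{421}{37} = \frac{1785552}{156473}$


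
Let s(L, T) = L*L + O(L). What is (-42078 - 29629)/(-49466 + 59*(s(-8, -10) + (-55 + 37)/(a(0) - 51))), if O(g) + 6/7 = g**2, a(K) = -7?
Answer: 14556521/8515091 ≈ 1.7095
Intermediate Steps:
O(g) = -6/7 + g**2
s(L, T) = -6/7 + 2*L**2 (s(L, T) = L*L + (-6/7 + L**2) = L**2 + (-6/7 + L**2) = -6/7 + 2*L**2)
(-42078 - 29629)/(-49466 + 59*(s(-8, -10) + (-55 + 37)/(a(0) - 51))) = (-42078 - 29629)/(-49466 + 59*((-6/7 + 2*(-8)**2) + (-55 + 37)/(-7 - 51))) = -71707/(-49466 + 59*((-6/7 + 2*64) - 18/(-58))) = -71707/(-49466 + 59*((-6/7 + 128) - 18*(-1/58))) = -71707/(-49466 + 59*(890/7 + 9/29)) = -71707/(-49466 + 59*(25873/203)) = -71707/(-49466 + 1526507/203) = -71707/(-8515091/203) = -71707*(-203/8515091) = 14556521/8515091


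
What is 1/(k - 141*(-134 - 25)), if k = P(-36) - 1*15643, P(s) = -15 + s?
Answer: 1/6725 ≈ 0.00014870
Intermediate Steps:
k = -15694 (k = (-15 - 36) - 1*15643 = -51 - 15643 = -15694)
1/(k - 141*(-134 - 25)) = 1/(-15694 - 141*(-134 - 25)) = 1/(-15694 - 141*(-159)) = 1/(-15694 + 22419) = 1/6725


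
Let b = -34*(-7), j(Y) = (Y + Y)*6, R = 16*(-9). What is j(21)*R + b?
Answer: -36050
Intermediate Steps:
R = -144
j(Y) = 12*Y (j(Y) = (2*Y)*6 = 12*Y)
b = 238
j(21)*R + b = (12*21)*(-144) + 238 = 252*(-144) + 238 = -36288 + 238 = -36050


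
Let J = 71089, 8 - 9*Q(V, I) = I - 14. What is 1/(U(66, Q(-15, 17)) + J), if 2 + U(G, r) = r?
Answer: 9/639788 ≈ 1.4067e-5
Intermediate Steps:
Q(V, I) = 22/9 - I/9 (Q(V, I) = 8/9 - (I - 14)/9 = 8/9 - (-14 + I)/9 = 8/9 + (14/9 - I/9) = 22/9 - I/9)
U(G, r) = -2 + r
1/(U(66, Q(-15, 17)) + J) = 1/((-2 + (22/9 - ⅑*17)) + 71089) = 1/((-2 + (22/9 - 17/9)) + 71089) = 1/((-2 + 5/9) + 71089) = 1/(-13/9 + 71089) = 1/(639788/9) = 9/639788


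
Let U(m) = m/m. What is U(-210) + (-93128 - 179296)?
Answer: -272423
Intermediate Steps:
U(m) = 1
U(-210) + (-93128 - 179296) = 1 + (-93128 - 179296) = 1 - 272424 = -272423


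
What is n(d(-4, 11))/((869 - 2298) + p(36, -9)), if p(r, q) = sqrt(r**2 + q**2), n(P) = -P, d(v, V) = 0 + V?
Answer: 15719/2040664 + 99*sqrt(17)/2040664 ≈ 0.0079029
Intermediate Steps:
d(v, V) = V
p(r, q) = sqrt(q**2 + r**2)
n(d(-4, 11))/((869 - 2298) + p(36, -9)) = (-1*11)/((869 - 2298) + sqrt((-9)**2 + 36**2)) = -11/(-1429 + sqrt(81 + 1296)) = -11/(-1429 + sqrt(1377)) = -11/(-1429 + 9*sqrt(17))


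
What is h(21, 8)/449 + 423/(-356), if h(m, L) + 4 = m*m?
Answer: -34355/159844 ≈ -0.21493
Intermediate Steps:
h(m, L) = -4 + m² (h(m, L) = -4 + m*m = -4 + m²)
h(21, 8)/449 + 423/(-356) = (-4 + 21²)/449 + 423/(-356) = (-4 + 441)*(1/449) + 423*(-1/356) = 437*(1/449) - 423/356 = 437/449 - 423/356 = -34355/159844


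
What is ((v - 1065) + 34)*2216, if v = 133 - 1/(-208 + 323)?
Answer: -228848536/115 ≈ -1.9900e+6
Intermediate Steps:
v = 15294/115 (v = 133 - 1/115 = 15294/115 ≈ 132.99)
((v - 1065) + 34)*2216 = ((15294/115 - 1065) + 34)*2216 = (-107181/115 + 34)*2216 = -103271/115*2216 = -228848536/115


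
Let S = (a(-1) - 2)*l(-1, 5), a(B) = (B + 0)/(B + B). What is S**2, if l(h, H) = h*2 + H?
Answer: 81/4 ≈ 20.250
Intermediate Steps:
a(B) = 1/2 (a(B) = B/((2*B)) = B*(1/(2*B)) = 1/2)
l(h, H) = H + 2*h (l(h, H) = 2*h + H = H + 2*h)
S = -9/2 (S = (1/2 - 2)*(5 + 2*(-1)) = -3*(5 - 2)/2 = -3/2*3 = -9/2 ≈ -4.5000)
S**2 = (-9/2)**2 = 81/4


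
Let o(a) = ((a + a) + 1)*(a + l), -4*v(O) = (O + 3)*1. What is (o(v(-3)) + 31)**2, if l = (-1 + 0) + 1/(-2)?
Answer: 3481/4 ≈ 870.25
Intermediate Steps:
l = -3/2 (l = -1 - 1/2 = -3/2 ≈ -1.5000)
v(O) = -3/4 - O/4 (v(O) = -(O + 3)/4 = -(3 + O)/4 = -3/4 - O/4)
o(a) = (1 + 2*a)*(-3/2 + a) (o(a) = ((a + a) + 1)*(a - 3/2) = (2*a + 1)*(-3/2 + a) = (1 + 2*a)*(-3/2 + a))
(o(v(-3)) + 31)**2 = ((-3/2 - 2*(-3/4 - 1/4*(-3)) + 2*(-3/4 - 1/4*(-3))**2) + 31)**2 = ((-3/2 - 2*(-3/4 + 3/4) + 2*(-3/4 + 3/4)**2) + 31)**2 = ((-3/2 - 2*0 + 2*0**2) + 31)**2 = ((-3/2 + 0 + 2*0) + 31)**2 = ((-3/2 + 0 + 0) + 31)**2 = (-3/2 + 31)**2 = (59/2)**2 = 3481/4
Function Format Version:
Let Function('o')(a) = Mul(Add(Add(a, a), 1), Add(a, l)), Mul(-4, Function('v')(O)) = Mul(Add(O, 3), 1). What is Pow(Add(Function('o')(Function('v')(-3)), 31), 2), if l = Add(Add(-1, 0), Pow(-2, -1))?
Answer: Rational(3481, 4) ≈ 870.25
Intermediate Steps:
l = Rational(-3, 2) (l = Add(-1, Rational(-1, 2)) = Rational(-3, 2) ≈ -1.5000)
Function('v')(O) = Add(Rational(-3, 4), Mul(Rational(-1, 4), O)) (Function('v')(O) = Mul(Rational(-1, 4), Mul(Add(O, 3), 1)) = Mul(Rational(-1, 4), Mul(Add(3, O), 1)) = Mul(Rational(-1, 4), Add(3, O)) = Add(Rational(-3, 4), Mul(Rational(-1, 4), O)))
Function('o')(a) = Mul(Add(1, Mul(2, a)), Add(Rational(-3, 2), a)) (Function('o')(a) = Mul(Add(Add(a, a), 1), Add(a, Rational(-3, 2))) = Mul(Add(Mul(2, a), 1), Add(Rational(-3, 2), a)) = Mul(Add(1, Mul(2, a)), Add(Rational(-3, 2), a)))
Pow(Add(Function('o')(Function('v')(-3)), 31), 2) = Pow(Add(Add(Rational(-3, 2), Mul(-2, Add(Rational(-3, 4), Mul(Rational(-1, 4), -3))), Mul(2, Pow(Add(Rational(-3, 4), Mul(Rational(-1, 4), -3)), 2))), 31), 2) = Pow(Add(Add(Rational(-3, 2), Mul(-2, Add(Rational(-3, 4), Rational(3, 4))), Mul(2, Pow(Add(Rational(-3, 4), Rational(3, 4)), 2))), 31), 2) = Pow(Add(Add(Rational(-3, 2), Mul(-2, 0), Mul(2, Pow(0, 2))), 31), 2) = Pow(Add(Add(Rational(-3, 2), 0, Mul(2, 0)), 31), 2) = Pow(Add(Add(Rational(-3, 2), 0, 0), 31), 2) = Pow(Add(Rational(-3, 2), 31), 2) = Pow(Rational(59, 2), 2) = Rational(3481, 4)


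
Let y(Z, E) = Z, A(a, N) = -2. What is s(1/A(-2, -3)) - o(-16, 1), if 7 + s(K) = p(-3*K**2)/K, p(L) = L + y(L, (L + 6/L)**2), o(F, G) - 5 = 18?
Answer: -27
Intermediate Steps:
o(F, G) = 23 (o(F, G) = 5 + 18 = 23)
p(L) = 2*L (p(L) = L + L = 2*L)
s(K) = -7 - 6*K (s(K) = -7 + (2*(-3*K**2))/K = -7 + (-6*K**2)/K = -7 - 6*K)
s(1/A(-2, -3)) - o(-16, 1) = (-7 - 6/(-2)) - 1*23 = (-7 - 6*(-1/2)) - 23 = (-7 + 3) - 23 = -4 - 23 = -27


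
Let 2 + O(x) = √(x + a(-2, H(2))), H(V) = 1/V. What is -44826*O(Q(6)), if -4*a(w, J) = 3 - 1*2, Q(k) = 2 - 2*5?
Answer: 89652 - 22413*I*√33 ≈ 89652.0 - 1.2875e+5*I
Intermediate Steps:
Q(k) = -8 (Q(k) = 2 - 10 = -8)
a(w, J) = -¼ (a(w, J) = -(3 - 1*2)/4 = -(3 - 2)/4 = -¼*1 = -¼)
O(x) = -2 + √(-¼ + x) (O(x) = -2 + √(x - ¼) = -2 + √(-¼ + x))
-44826*O(Q(6)) = -44826*(-2 + √(-1 + 4*(-8))/2) = -44826*(-2 + √(-1 - 32)/2) = -44826*(-2 + √(-33)/2) = -44826*(-2 + (I*√33)/2) = -44826*(-2 + I*√33/2) = 89652 - 22413*I*√33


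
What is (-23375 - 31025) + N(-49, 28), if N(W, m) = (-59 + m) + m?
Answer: -54403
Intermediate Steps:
N(W, m) = -59 + 2*m
(-23375 - 31025) + N(-49, 28) = (-23375 - 31025) + (-59 + 2*28) = -54400 + (-59 + 56) = -54400 - 3 = -54403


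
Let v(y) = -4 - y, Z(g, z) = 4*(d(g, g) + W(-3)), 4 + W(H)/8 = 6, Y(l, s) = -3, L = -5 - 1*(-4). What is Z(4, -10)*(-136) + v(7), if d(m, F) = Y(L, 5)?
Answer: -7083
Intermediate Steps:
L = -1 (L = -5 + 4 = -1)
W(H) = 16 (W(H) = -32 + 8*6 = -32 + 48 = 16)
d(m, F) = -3
Z(g, z) = 52 (Z(g, z) = 4*(-3 + 16) = 4*13 = 52)
Z(4, -10)*(-136) + v(7) = 52*(-136) + (-4 - 1*7) = -7072 + (-4 - 7) = -7072 - 11 = -7083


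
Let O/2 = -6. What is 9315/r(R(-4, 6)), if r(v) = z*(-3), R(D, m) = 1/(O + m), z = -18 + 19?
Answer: -3105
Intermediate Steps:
O = -12 (O = 2*(-6) = -12)
z = 1
R(D, m) = 1/(-12 + m)
r(v) = -3 (r(v) = 1*(-3) = -3)
9315/r(R(-4, 6)) = 9315/(-3) = 9315*(-⅓) = -3105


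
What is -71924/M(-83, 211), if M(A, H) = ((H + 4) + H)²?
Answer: -17981/45369 ≈ -0.39633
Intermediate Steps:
M(A, H) = (4 + 2*H)² (M(A, H) = ((4 + H) + H)² = (4 + 2*H)²)
-71924/M(-83, 211) = -71924*1/(4*(2 + 211)²) = -71924/(4*213²) = -71924/(4*45369) = -71924/181476 = -71924*1/181476 = -17981/45369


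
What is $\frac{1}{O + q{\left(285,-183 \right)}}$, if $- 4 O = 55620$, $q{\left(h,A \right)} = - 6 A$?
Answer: $- \frac{1}{12807} \approx -7.8082 \cdot 10^{-5}$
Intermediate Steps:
$O = -13905$ ($O = \left(- \frac{1}{4}\right) 55620 = -13905$)
$\frac{1}{O + q{\left(285,-183 \right)}} = \frac{1}{-13905 - -1098} = \frac{1}{-13905 + 1098} = \frac{1}{-12807} = - \frac{1}{12807}$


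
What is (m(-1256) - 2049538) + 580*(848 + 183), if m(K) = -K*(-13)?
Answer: -1467886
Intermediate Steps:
m(K) = 13*K
(m(-1256) - 2049538) + 580*(848 + 183) = (13*(-1256) - 2049538) + 580*(848 + 183) = (-16328 - 2049538) + 580*1031 = -2065866 + 597980 = -1467886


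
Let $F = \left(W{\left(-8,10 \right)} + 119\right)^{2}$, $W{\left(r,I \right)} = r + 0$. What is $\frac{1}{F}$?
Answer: $\frac{1}{12321} \approx 8.1162 \cdot 10^{-5}$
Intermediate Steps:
$W{\left(r,I \right)} = r$
$F = 12321$ ($F = \left(-8 + 119\right)^{2} = 111^{2} = 12321$)
$\frac{1}{F} = \frac{1}{12321}$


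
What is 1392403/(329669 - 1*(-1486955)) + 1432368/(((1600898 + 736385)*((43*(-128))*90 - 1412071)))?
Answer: 6207616876526469487/8098884107326151152 ≈ 0.76648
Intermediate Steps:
1392403/(329669 - 1*(-1486955)) + 1432368/(((1600898 + 736385)*((43*(-128))*90 - 1412071))) = 1392403/(329669 + 1486955) + 1432368/((2337283*(-5504*90 - 1412071))) = 1392403/1816624 + 1432368/((2337283*(-495360 - 1412071))) = 1392403*(1/1816624) + 1432368/((2337283*(-1907431))) = 1392403/1816624 + 1432368/(-4458206049973) = 1392403/1816624 + 1432368*(-1/4458206049973) = 1392403/1816624 - 1432368/4458206049973 = 6207616876526469487/8098884107326151152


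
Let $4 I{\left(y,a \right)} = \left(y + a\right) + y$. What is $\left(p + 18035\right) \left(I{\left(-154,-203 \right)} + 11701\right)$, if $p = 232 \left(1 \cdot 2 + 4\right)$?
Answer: $\frac{899334111}{4} \approx 2.2483 \cdot 10^{8}$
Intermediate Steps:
$I{\left(y,a \right)} = \frac{y}{2} + \frac{a}{4}$ ($I{\left(y,a \right)} = \frac{\left(y + a\right) + y}{4} = \frac{\left(a + y\right) + y}{4} = \frac{a + 2 y}{4} = \frac{y}{2} + \frac{a}{4}$)
$p = 1392$ ($p = 232 \left(2 + 4\right) = 232 \cdot 6 = 1392$)
$\left(p + 18035\right) \left(I{\left(-154,-203 \right)} + 11701\right) = \left(1392 + 18035\right) \left(\left(\frac{1}{2} \left(-154\right) + \frac{1}{4} \left(-203\right)\right) + 11701\right) = 19427 \left(\left(-77 - \frac{203}{4}\right) + 11701\right) = 19427 \left(- \frac{511}{4} + 11701\right) = 19427 \cdot \frac{46293}{4} = \frac{899334111}{4}$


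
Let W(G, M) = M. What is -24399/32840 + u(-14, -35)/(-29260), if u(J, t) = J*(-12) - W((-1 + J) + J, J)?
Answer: -5142083/6863560 ≈ -0.74919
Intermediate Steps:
u(J, t) = -13*J (u(J, t) = J*(-12) - J = -12*J - J = -13*J)
-24399/32840 + u(-14, -35)/(-29260) = -24399/32840 - 13*(-14)/(-29260) = -24399*1/32840 + 182*(-1/29260) = -24399/32840 - 13/2090 = -5142083/6863560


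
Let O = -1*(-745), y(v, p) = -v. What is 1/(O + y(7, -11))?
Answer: 1/738 ≈ 0.0013550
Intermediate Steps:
O = 745
1/(O + y(7, -11)) = 1/(745 - 1*7) = 1/(745 - 7) = 1/738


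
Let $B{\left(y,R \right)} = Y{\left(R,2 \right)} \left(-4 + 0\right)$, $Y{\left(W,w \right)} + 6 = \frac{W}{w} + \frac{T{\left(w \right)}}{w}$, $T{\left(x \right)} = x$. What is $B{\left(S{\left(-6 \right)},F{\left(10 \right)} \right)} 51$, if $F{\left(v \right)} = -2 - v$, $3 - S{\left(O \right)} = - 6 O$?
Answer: $2244$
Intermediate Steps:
$Y{\left(W,w \right)} = -5 + \frac{W}{w}$ ($Y{\left(W,w \right)} = -6 + \left(\frac{W}{w} + \frac{w}{w}\right) = -6 + \left(\frac{W}{w} + 1\right) = -6 + \left(1 + \frac{W}{w}\right) = -5 + \frac{W}{w}$)
$S{\left(O \right)} = 3 + 6 O$ ($S{\left(O \right)} = 3 - - 6 O = 3 + 6 O$)
$B{\left(y,R \right)} = 20 - 2 R$ ($B{\left(y,R \right)} = \left(-5 + \frac{R}{2}\right) \left(-4 + 0\right) = \left(-5 + R \frac{1}{2}\right) \left(-4\right) = \left(-5 + \frac{R}{2}\right) \left(-4\right) = 20 - 2 R$)
$B{\left(S{\left(-6 \right)},F{\left(10 \right)} \right)} 51 = \left(20 - 2 \left(-2 - 10\right)\right) 51 = \left(20 - -24\right) 51 = \left(20 + 24\right) 51 = 44 \cdot 51 = 2244$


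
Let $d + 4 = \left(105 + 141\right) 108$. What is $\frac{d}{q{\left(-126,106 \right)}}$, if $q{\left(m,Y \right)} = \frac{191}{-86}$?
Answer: $- \frac{2284504}{191} \approx -11961.0$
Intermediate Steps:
$q{\left(m,Y \right)} = - \frac{191}{86}$ ($q{\left(m,Y \right)} = 191 \left(- \frac{1}{86}\right) = - \frac{191}{86}$)
$d = 26564$ ($d = -4 + \left(105 + 141\right) 108 = -4 + 246 \cdot 108 = -4 + 26568 = 26564$)
$\frac{d}{q{\left(-126,106 \right)}} = \frac{26564}{- \frac{191}{86}} = 26564 \left(- \frac{86}{191}\right) = - \frac{2284504}{191}$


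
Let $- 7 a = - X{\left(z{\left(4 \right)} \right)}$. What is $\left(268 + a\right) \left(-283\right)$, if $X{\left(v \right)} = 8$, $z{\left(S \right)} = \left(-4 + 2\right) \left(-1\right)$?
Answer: $- \frac{533172}{7} \approx -76167.0$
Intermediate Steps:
$z{\left(S \right)} = 2$ ($z{\left(S \right)} = \left(-2\right) \left(-1\right) = 2$)
$a = \frac{8}{7}$ ($a = - \frac{\left(-1\right) 8}{7} = \left(- \frac{1}{7}\right) \left(-8\right) = \frac{8}{7} \approx 1.1429$)
$\left(268 + a\right) \left(-283\right) = \left(268 + \frac{8}{7}\right) \left(-283\right) = \frac{1884}{7} \left(-283\right) = - \frac{533172}{7}$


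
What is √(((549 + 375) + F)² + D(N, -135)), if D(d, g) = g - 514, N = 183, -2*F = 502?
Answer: 2*√113070 ≈ 672.52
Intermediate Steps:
F = -251 (F = -½*502 = -251)
D(d, g) = -514 + g
√(((549 + 375) + F)² + D(N, -135)) = √(((549 + 375) - 251)² + (-514 - 135)) = √((924 - 251)² - 649) = √(673² - 649) = √(452929 - 649) = √452280 = 2*√113070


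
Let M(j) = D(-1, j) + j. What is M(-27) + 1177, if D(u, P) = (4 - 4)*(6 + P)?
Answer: 1150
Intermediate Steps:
D(u, P) = 0 (D(u, P) = 0*(6 + P) = 0)
M(j) = j (M(j) = 0 + j = j)
M(-27) + 1177 = -27 + 1177 = 1150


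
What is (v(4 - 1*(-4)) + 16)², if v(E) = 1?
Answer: 289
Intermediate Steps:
(v(4 - 1*(-4)) + 16)² = (1 + 16)² = 17² = 289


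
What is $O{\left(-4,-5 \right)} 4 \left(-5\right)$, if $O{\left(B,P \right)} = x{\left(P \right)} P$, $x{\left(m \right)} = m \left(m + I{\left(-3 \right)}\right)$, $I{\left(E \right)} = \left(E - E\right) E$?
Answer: $2500$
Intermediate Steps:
$I{\left(E \right)} = 0$ ($I{\left(E \right)} = 0 E = 0$)
$x{\left(m \right)} = m^{2}$ ($x{\left(m \right)} = m \left(m + 0\right) = m m = m^{2}$)
$O{\left(B,P \right)} = P^{3}$ ($O{\left(B,P \right)} = P^{2} P = P^{3}$)
$O{\left(-4,-5 \right)} 4 \left(-5\right) = \left(-5\right)^{3} \cdot 4 \left(-5\right) = \left(-125\right) 4 \left(-5\right) = \left(-500\right) \left(-5\right) = 2500$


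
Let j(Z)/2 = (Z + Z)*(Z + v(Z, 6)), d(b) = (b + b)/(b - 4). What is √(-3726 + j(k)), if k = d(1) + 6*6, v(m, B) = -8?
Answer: √1234/3 ≈ 11.709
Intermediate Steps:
d(b) = 2*b/(-4 + b) (d(b) = (2*b)/(-4 + b) = 2*b/(-4 + b))
k = 106/3 (k = 2*1/(-4 + 1) + 6*6 = 2*1/(-3) + 36 = 2*1*(-⅓) + 36 = -⅔ + 36 = 106/3 ≈ 35.333)
j(Z) = 4*Z*(-8 + Z) (j(Z) = 2*((Z + Z)*(Z - 8)) = 2*((2*Z)*(-8 + Z)) = 2*(2*Z*(-8 + Z)) = 4*Z*(-8 + Z))
√(-3726 + j(k)) = √(-3726 + 4*(106/3)*(-8 + 106/3)) = √(-3726 + 4*(106/3)*(82/3)) = √(-3726 + 34768/9) = √(1234/9) = √1234/3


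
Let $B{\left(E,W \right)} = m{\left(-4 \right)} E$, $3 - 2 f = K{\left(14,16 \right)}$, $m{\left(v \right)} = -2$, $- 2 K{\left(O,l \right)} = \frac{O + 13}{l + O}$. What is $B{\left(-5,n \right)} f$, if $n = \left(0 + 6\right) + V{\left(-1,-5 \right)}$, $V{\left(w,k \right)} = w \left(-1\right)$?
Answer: $\frac{69}{4} \approx 17.25$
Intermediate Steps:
$V{\left(w,k \right)} = - w$
$K{\left(O,l \right)} = - \frac{13 + O}{2 \left(O + l\right)}$ ($K{\left(O,l \right)} = - \frac{\left(O + 13\right) \frac{1}{l + O}}{2} = - \frac{\left(13 + O\right) \frac{1}{O + l}}{2} = - \frac{\frac{1}{O + l} \left(13 + O\right)}{2} = - \frac{13 + O}{2 \left(O + l\right)}$)
$f = \frac{69}{40}$ ($f = \frac{3}{2} - \frac{\frac{1}{2} \frac{1}{14 + 16} \left(-13 - 14\right)}{2} = \frac{3}{2} - \frac{\frac{1}{2} \cdot \frac{1}{30} \left(-13 - 14\right)}{2} = \frac{3}{2} - \frac{\frac{1}{2} \cdot \frac{1}{30} \left(-27\right)}{2} = \frac{3}{2} - - \frac{9}{40} = \frac{3}{2} + \frac{9}{40} = \frac{69}{40} \approx 1.725$)
$n = 7$ ($n = \left(0 + 6\right) - -1 = 6 + 1 = 7$)
$B{\left(E,W \right)} = - 2 E$
$B{\left(-5,n \right)} f = \left(-2\right) \left(-5\right) \frac{69}{40} = 10 \cdot \frac{69}{40} = \frac{69}{4}$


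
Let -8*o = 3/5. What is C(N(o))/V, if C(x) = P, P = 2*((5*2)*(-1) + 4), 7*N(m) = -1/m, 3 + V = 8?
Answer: -12/5 ≈ -2.4000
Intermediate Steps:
V = 5 (V = -3 + 8 = 5)
o = -3/40 (o = -3/(8*5) = -⅛*⅗ = -3/40 ≈ -0.075000)
N(m) = -1/(7*m) (N(m) = (-1/m)/7 = -1/(7*m))
P = -12 (P = 2*(10*(-1) + 4) = 2*(-10 + 4) = 2*(-6) = -12)
C(x) = -12
C(N(o))/V = -12/5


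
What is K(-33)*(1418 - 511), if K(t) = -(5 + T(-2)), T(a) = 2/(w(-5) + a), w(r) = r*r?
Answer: -106119/23 ≈ -4613.9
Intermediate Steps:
w(r) = r²
T(a) = 2/(25 + a) (T(a) = 2/((-5)² + a) = 2/(25 + a))
K(t) = -117/23 (K(t) = -(5 + 2/(25 - 2)) = -(5 + 2/23) = -1*117/23 = -117/23)
K(-33)*(1418 - 511) = -117*(1418 - 511)/23 = -117/23*907 = -106119/23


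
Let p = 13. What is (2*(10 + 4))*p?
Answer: 364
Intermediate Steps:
(2*(10 + 4))*p = (2*(10 + 4))*13 = (2*14)*13 = 28*13 = 364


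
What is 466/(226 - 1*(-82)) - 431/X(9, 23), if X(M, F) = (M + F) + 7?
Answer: -57287/6006 ≈ -9.5383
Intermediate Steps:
X(M, F) = 7 + F + M (X(M, F) = (F + M) + 7 = 7 + F + M)
466/(226 - 1*(-82)) - 431/X(9, 23) = 466/(226 - 1*(-82)) - 431/(7 + 23 + 9) = 466/(226 + 82) - 431/39 = 466/308 - 431*1/39 = 466*(1/308) - 431/39 = 233/154 - 431/39 = -57287/6006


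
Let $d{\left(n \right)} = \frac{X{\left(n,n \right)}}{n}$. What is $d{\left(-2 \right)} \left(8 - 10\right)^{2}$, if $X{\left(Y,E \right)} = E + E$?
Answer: $8$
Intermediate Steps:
$X{\left(Y,E \right)} = 2 E$
$d{\left(n \right)} = 2$ ($d{\left(n \right)} = \frac{2 n}{n} = 2$)
$d{\left(-2 \right)} \left(8 - 10\right)^{2} = 2 \left(8 - 10\right)^{2} = 2 \left(-2\right)^{2} = 2 \cdot 4 = 8$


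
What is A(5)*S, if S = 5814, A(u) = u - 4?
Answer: 5814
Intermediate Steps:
A(u) = -4 + u
A(5)*S = (-4 + 5)*5814 = 1*5814 = 5814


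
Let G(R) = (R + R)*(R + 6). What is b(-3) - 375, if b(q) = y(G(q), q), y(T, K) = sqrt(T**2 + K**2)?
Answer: -375 + 3*sqrt(37) ≈ -356.75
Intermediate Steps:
G(R) = 2*R*(6 + R) (G(R) = (2*R)*(6 + R) = 2*R*(6 + R))
y(T, K) = sqrt(K**2 + T**2)
b(q) = sqrt(q**2 + 4*q**2*(6 + q)**2) (b(q) = sqrt(q**2 + (2*q*(6 + q))**2) = sqrt(q**2 + 4*q**2*(6 + q)**2))
b(-3) - 375 = sqrt((-3)**2*(1 + 4*(6 - 3)**2)) - 375 = sqrt(9*(1 + 4*3**2)) - 375 = sqrt(9*(1 + 4*9)) - 375 = sqrt(9*(1 + 36)) - 375 = sqrt(9*37) - 375 = sqrt(333) - 375 = 3*sqrt(37) - 375 = -375 + 3*sqrt(37)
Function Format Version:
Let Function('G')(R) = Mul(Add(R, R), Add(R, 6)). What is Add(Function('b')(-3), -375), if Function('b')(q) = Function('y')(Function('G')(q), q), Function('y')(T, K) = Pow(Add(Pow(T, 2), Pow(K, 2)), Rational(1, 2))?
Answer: Add(-375, Mul(3, Pow(37, Rational(1, 2)))) ≈ -356.75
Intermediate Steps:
Function('G')(R) = Mul(2, R, Add(6, R)) (Function('G')(R) = Mul(Mul(2, R), Add(6, R)) = Mul(2, R, Add(6, R)))
Function('y')(T, K) = Pow(Add(Pow(K, 2), Pow(T, 2)), Rational(1, 2))
Function('b')(q) = Pow(Add(Pow(q, 2), Mul(4, Pow(q, 2), Pow(Add(6, q), 2))), Rational(1, 2)) (Function('b')(q) = Pow(Add(Pow(q, 2), Pow(Mul(2, q, Add(6, q)), 2)), Rational(1, 2)) = Pow(Add(Pow(q, 2), Mul(4, Pow(q, 2), Pow(Add(6, q), 2))), Rational(1, 2)))
Add(Function('b')(-3), -375) = Add(Pow(Mul(Pow(-3, 2), Add(1, Mul(4, Pow(Add(6, -3), 2)))), Rational(1, 2)), -375) = Add(Pow(Mul(9, Add(1, Mul(4, Pow(3, 2)))), Rational(1, 2)), -375) = Add(Pow(Mul(9, Add(1, Mul(4, 9))), Rational(1, 2)), -375) = Add(Pow(Mul(9, Add(1, 36)), Rational(1, 2)), -375) = Add(Pow(Mul(9, 37), Rational(1, 2)), -375) = Add(Pow(333, Rational(1, 2)), -375) = Add(Mul(3, Pow(37, Rational(1, 2))), -375) = Add(-375, Mul(3, Pow(37, Rational(1, 2))))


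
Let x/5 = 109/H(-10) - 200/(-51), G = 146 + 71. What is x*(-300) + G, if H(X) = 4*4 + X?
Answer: -559561/17 ≈ -32915.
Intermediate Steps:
G = 217
H(X) = 16 + X
x = 3755/34 (x = 5*(109/(16 - 10) - 200/(-51)) = 5*(109/6 - 200*(-1/51)) = 5*(109*(⅙) + 200/51) = 5*(109/6 + 200/51) = 5*(751/34) = 3755/34 ≈ 110.44)
x*(-300) + G = (3755/34)*(-300) + 217 = -563250/17 + 217 = -559561/17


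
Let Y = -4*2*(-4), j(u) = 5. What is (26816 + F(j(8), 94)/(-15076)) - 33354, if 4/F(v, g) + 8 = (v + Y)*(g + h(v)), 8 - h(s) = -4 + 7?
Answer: -90065493911/13775695 ≈ -6538.0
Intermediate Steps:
h(s) = 5 (h(s) = 8 - (-4 + 7) = 8 - 1*3 = 8 - 3 = 5)
Y = 32 (Y = -8*(-4) = 32)
F(v, g) = 4/(-8 + (5 + g)*(32 + v)) (F(v, g) = 4/(-8 + (v + 32)*(g + 5)) = 4/(-8 + (32 + v)*(5 + g)) = 4/(-8 + (5 + g)*(32 + v)))
(26816 + F(j(8), 94)/(-15076)) - 33354 = (26816 + (4/(152 + 5*5 + 32*94 + 94*5))/(-15076)) - 33354 = (26816 + (4/(152 + 25 + 3008 + 470))*(-1/15076)) - 33354 = (26816 + (4/3655)*(-1/15076)) - 33354 = (26816 - 1/13775695) - 33354 = 369409037119/13775695 - 33354 = -90065493911/13775695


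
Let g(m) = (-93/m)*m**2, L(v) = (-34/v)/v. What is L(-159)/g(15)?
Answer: 34/35266995 ≈ 9.6407e-7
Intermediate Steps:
L(v) = -34/v**2
g(m) = -93*m
L(-159)/g(15) = (-34/(-159)**2)/((-93*15)) = -34*1/25281/(-1395) = -34/25281*(-1/1395) = 34/35266995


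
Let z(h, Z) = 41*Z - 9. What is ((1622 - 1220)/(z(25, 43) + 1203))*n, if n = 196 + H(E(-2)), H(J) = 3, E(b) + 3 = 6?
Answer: 79998/2957 ≈ 27.054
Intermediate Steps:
z(h, Z) = -9 + 41*Z
E(b) = 3 (E(b) = -3 + 6 = 3)
n = 199 (n = 196 + 3 = 199)
((1622 - 1220)/(z(25, 43) + 1203))*n = ((1622 - 1220)/((-9 + 41*43) + 1203))*199 = (402/((-9 + 1763) + 1203))*199 = (402/(1754 + 1203))*199 = (402/2957)*199 = 79998/2957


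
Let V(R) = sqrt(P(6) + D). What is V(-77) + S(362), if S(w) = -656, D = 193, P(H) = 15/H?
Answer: -656 + sqrt(782)/2 ≈ -642.02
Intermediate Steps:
V(R) = sqrt(782)/2 (V(R) = sqrt(15/6 + 193) = sqrt(15*(1/6) + 193) = sqrt(5/2 + 193) = sqrt(391/2) = sqrt(782)/2)
V(-77) + S(362) = sqrt(782)/2 - 656 = -656 + sqrt(782)/2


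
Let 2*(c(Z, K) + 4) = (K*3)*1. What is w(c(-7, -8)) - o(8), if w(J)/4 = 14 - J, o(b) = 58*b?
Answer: -344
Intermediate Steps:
c(Z, K) = -4 + 3*K/2 (c(Z, K) = -4 + ((K*3)*1)/2 = -4 + ((3*K)*1)/2 = -4 + (3*K)/2 = -4 + 3*K/2)
w(J) = 56 - 4*J (w(J) = 4*(14 - J) = 56 - 4*J)
w(c(-7, -8)) - o(8) = (56 - 4*(-4 + (3/2)*(-8))) - 58*8 = (56 - 4*(-4 - 12)) - 1*464 = (56 - 4*(-16)) - 464 = (56 + 64) - 464 = 120 - 464 = -344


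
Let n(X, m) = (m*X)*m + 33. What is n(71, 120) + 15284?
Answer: 1037717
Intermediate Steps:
n(X, m) = 33 + X*m**2 (n(X, m) = (X*m)*m + 33 = X*m**2 + 33 = 33 + X*m**2)
n(71, 120) + 15284 = (33 + 71*120**2) + 15284 = (33 + 71*14400) + 15284 = (33 + 1022400) + 15284 = 1022433 + 15284 = 1037717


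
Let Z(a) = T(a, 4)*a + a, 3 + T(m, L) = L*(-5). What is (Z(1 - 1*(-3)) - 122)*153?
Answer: -32130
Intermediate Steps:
T(m, L) = -3 - 5*L (T(m, L) = -3 + L*(-5) = -3 - 5*L)
Z(a) = -22*a (Z(a) = (-3 - 5*4)*a + a = (-3 - 20)*a + a = -23*a + a = -22*a)
(Z(1 - 1*(-3)) - 122)*153 = (-22*(1 - 1*(-3)) - 122)*153 = (-22*(1 + 3) - 122)*153 = (-22*4 - 122)*153 = (-88 - 122)*153 = -210*153 = -32130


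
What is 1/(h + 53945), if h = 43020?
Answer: 1/96965 ≈ 1.0313e-5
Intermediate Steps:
1/(h + 53945) = 1/(43020 + 53945) = 1/96965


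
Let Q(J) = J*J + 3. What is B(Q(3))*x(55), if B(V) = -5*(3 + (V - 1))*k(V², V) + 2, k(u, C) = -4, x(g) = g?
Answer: 15510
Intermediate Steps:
Q(J) = 3 + J² (Q(J) = J² + 3 = 3 + J²)
B(V) = 42 + 20*V (B(V) = -5*(3 + (V - 1))*(-4) + 2 = -5*(3 + (-1 + V))*(-4) + 2 = -5*(2 + V)*(-4) + 2 = -5*(-8 - 4*V) + 2 = (40 + 20*V) + 2 = 42 + 20*V)
B(Q(3))*x(55) = (42 + 20*(3 + 3²))*55 = (42 + 20*(3 + 9))*55 = (42 + 20*12)*55 = (42 + 240)*55 = 282*55 = 15510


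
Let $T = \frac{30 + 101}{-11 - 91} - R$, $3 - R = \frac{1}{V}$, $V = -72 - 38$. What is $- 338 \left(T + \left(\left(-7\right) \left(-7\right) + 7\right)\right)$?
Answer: $- \frac{49022506}{2805} \approx -17477.0$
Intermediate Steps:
$V = -110$ ($V = -72 - 38 = -110$)
$R = \frac{331}{110}$ ($R = 3 - \frac{1}{-110} = 3 - - \frac{1}{110} = 3 + \frac{1}{110} = \frac{331}{110} \approx 3.0091$)
$T = - \frac{12043}{2805}$ ($T = \frac{30 + 101}{-11 - 91} - \frac{331}{110} = \frac{131}{-102} - \frac{331}{110} = 131 \left(- \frac{1}{102}\right) - \frac{331}{110} = - \frac{131}{102} - \frac{331}{110} = - \frac{12043}{2805} \approx -4.2934$)
$- 338 \left(T + \left(\left(-7\right) \left(-7\right) + 7\right)\right) = - 338 \left(- \frac{12043}{2805} + \left(\left(-7\right) \left(-7\right) + 7\right)\right) = - 338 \left(- \frac{12043}{2805} + \left(49 + 7\right)\right) = - 338 \left(- \frac{12043}{2805} + 56\right) = \left(-338\right) \frac{145037}{2805} = - \frac{49022506}{2805}$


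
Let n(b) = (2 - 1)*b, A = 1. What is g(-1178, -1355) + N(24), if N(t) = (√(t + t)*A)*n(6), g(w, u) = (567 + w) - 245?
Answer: -856 + 24*√3 ≈ -814.43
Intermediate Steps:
g(w, u) = 322 + w
n(b) = b (n(b) = 1*b = b)
N(t) = 6*√2*√t (N(t) = (√(t + t)*1)*6 = (√(2*t)*1)*6 = ((√2*√t)*1)*6 = (√2*√t)*6 = 6*√2*√t)
g(-1178, -1355) + N(24) = (322 - 1178) + 6*√2*√24 = -856 + 6*√2*(2*√6) = -856 + 24*√3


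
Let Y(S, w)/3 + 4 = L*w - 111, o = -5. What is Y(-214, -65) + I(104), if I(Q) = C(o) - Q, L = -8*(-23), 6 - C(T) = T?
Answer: -36318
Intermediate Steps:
C(T) = 6 - T
L = 184
Y(S, w) = -345 + 552*w (Y(S, w) = -12 + 3*(184*w - 111) = -12 + 3*(-111 + 184*w) = -12 + (-333 + 552*w) = -345 + 552*w)
I(Q) = 11 - Q (I(Q) = (6 - 1*(-5)) - Q = (6 + 5) - Q = 11 - Q)
Y(-214, -65) + I(104) = (-345 + 552*(-65)) + (11 - 1*104) = (-345 - 35880) + (11 - 104) = -36225 - 93 = -36318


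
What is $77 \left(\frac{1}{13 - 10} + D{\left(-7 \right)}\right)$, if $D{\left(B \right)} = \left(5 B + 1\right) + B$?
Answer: $- \frac{9394}{3} \approx -3131.3$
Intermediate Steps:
$D{\left(B \right)} = 1 + 6 B$ ($D{\left(B \right)} = \left(1 + 5 B\right) + B = 1 + 6 B$)
$77 \left(\frac{1}{13 - 10} + D{\left(-7 \right)}\right) = 77 \left(\frac{1}{13 - 10} + \left(1 + 6 \left(-7\right)\right)\right) = 77 \left(\frac{1}{3} + \left(1 - 42\right)\right) = 77 \left(\frac{1}{3} - 41\right) = 77 \left(- \frac{122}{3}\right) = - \frac{9394}{3}$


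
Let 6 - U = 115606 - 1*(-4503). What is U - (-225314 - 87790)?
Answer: 193001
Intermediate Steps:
U = -120103 (U = 6 - (115606 - 1*(-4503)) = 6 - (115606 + 4503) = 6 - 1*120109 = 6 - 120109 = -120103)
U - (-225314 - 87790) = -120103 - (-225314 - 87790) = -120103 - 1*(-313104) = -120103 + 313104 = 193001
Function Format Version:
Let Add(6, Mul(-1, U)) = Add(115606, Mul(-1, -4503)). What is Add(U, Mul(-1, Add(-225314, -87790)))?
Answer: 193001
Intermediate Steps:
U = -120103 (U = Add(6, Mul(-1, Add(115606, Mul(-1, -4503)))) = Add(6, Mul(-1, Add(115606, 4503))) = Add(6, Mul(-1, 120109)) = Add(6, -120109) = -120103)
Add(U, Mul(-1, Add(-225314, -87790))) = Add(-120103, Mul(-1, Add(-225314, -87790))) = Add(-120103, Mul(-1, -313104)) = Add(-120103, 313104) = 193001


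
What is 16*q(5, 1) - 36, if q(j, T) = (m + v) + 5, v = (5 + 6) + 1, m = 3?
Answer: 284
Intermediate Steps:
v = 12 (v = 11 + 1 = 12)
q(j, T) = 20 (q(j, T) = (3 + 12) + 5 = 15 + 5 = 20)
16*q(5, 1) - 36 = 16*20 - 36 = 320 - 36 = 284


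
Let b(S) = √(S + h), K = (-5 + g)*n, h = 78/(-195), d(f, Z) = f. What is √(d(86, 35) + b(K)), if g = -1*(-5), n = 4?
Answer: √(2150 + 5*I*√10)/5 ≈ 9.2737 + 0.034099*I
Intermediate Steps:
g = 5
h = -⅖ (h = 78*(-1/195) = -⅖ ≈ -0.40000)
K = 0 (K = (-5 + 5)*4 = 0*4 = 0)
b(S) = √(-⅖ + S) (b(S) = √(S - ⅖) = √(-⅖ + S))
√(d(86, 35) + b(K)) = √(86 + √(-10 + 25*0)/5) = √(86 + √(-10 + 0)/5) = √(86 + √(-10)/5) = √(86 + (I*√10)/5) = √(86 + I*√10/5)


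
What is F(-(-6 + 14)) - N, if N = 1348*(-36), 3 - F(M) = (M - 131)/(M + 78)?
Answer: 3397309/70 ≈ 48533.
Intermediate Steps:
F(M) = 3 - (-131 + M)/(78 + M) (F(M) = 3 - (M - 131)/(M + 78) = 3 - (-131 + M)/(78 + M))
N = -48528
F(-(-6 + 14)) - N = (365 + 2*(-(-6 + 14)))/(78 - (-6 + 14)) - 1*(-48528) = (365 + 2*(-1*8))/(78 - 1*8) + 48528 = (365 + 2*(-8))/(78 - 8) + 48528 = (365 - 16)/70 + 48528 = (1/70)*349 + 48528 = 349/70 + 48528 = 3397309/70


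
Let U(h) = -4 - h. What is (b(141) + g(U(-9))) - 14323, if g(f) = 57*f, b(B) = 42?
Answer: -13996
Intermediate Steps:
(b(141) + g(U(-9))) - 14323 = (42 + 57*(-4 - 1*(-9))) - 14323 = (42 + 57*(-4 + 9)) - 14323 = (42 + 57*5) - 14323 = (42 + 285) - 14323 = 327 - 14323 = -13996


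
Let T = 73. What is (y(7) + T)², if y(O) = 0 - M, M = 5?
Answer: 4624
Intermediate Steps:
y(O) = -5 (y(O) = 0 - 1*5 = 0 - 5 = -5)
(y(7) + T)² = (-5 + 73)² = 68² = 4624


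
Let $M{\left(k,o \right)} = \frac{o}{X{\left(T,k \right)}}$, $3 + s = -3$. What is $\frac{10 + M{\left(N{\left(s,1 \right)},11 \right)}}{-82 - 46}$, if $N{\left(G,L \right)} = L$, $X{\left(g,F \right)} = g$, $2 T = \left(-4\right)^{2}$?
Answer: $- \frac{91}{1024} \approx -0.088867$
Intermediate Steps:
$T = 8$ ($T = \frac{\left(-4\right)^{2}}{2} = \frac{1}{2} \cdot 16 = 8$)
$s = -6$ ($s = -3 - 3 = -6$)
$M{\left(k,o \right)} = \frac{o}{8}$
$\frac{10 + M{\left(N{\left(s,1 \right)},11 \right)}}{-82 - 46} = \frac{10 + \frac{1}{8} \cdot 11}{-82 - 46} = \frac{10 + \frac{11}{8}}{-128} = \left(- \frac{1}{128}\right) \frac{91}{8} = - \frac{91}{1024}$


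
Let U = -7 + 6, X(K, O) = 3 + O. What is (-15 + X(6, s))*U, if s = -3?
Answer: 15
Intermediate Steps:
U = -1
(-15 + X(6, s))*U = (-15 + (3 - 3))*(-1) = (-15 + 0)*(-1) = -15*(-1) = 15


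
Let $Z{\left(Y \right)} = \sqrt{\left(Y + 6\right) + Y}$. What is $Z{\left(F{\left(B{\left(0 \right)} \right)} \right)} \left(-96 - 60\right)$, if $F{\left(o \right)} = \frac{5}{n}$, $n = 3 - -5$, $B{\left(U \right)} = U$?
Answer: $- 78 \sqrt{29} \approx -420.04$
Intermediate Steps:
$n = 8$ ($n = 3 + 5 = 8$)
$F{\left(o \right)} = \frac{5}{8}$
$Z{\left(Y \right)} = \sqrt{6 + 2 Y}$ ($Z{\left(Y \right)} = \sqrt{\left(6 + Y\right) + Y} = \sqrt{6 + 2 Y}$)
$Z{\left(F{\left(B{\left(0 \right)} \right)} \right)} \left(-96 - 60\right) = \sqrt{6 + 2 \cdot \frac{5}{8}} \left(-96 - 60\right) = \sqrt{6 + \frac{5}{4}} \left(-156\right) = \sqrt{\frac{29}{4}} \left(-156\right) = \frac{\sqrt{29}}{2} \left(-156\right) = - 78 \sqrt{29}$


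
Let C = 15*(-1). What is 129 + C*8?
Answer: 9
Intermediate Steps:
C = -15
129 + C*8 = 129 - 15*8 = 129 - 120 = 9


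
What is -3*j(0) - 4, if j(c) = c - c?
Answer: -4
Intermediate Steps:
j(c) = 0
-3*j(0) - 4 = -3*0 - 4 = 0 - 4 = -4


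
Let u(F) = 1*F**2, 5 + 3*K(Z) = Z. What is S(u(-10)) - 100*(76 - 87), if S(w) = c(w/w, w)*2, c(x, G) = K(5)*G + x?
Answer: 1102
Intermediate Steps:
K(Z) = -5/3 + Z/3
u(F) = F**2
c(x, G) = x (c(x, G) = (-5/3 + (1/3)*5)*G + x = (-5/3 + 5/3)*G + x = 0*G + x = 0 + x = x)
S(w) = 2 (S(w) = (w/w)*2 = 1*2 = 2)
S(u(-10)) - 100*(76 - 87) = 2 - 100*(76 - 87) = 2 - 100*(-11) = 2 + 1100 = 1102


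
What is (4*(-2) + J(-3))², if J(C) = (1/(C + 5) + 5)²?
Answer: 7921/16 ≈ 495.06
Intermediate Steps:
J(C) = (5 + 1/(5 + C))² (J(C) = (1/(5 + C) + 5)² = (5 + 1/(5 + C))²)
(4*(-2) + J(-3))² = (4*(-2) + (26 + 5*(-3))²/(5 - 3)²)² = (-8 + (26 - 15)²/2²)² = (-8 + (¼)*11²)² = (-8 + (¼)*121)² = (-8 + 121/4)² = (89/4)² = 7921/16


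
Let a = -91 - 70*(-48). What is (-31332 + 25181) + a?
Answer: -2882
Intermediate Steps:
a = 3269 (a = -91 + 3360 = 3269)
(-31332 + 25181) + a = (-31332 + 25181) + 3269 = -6151 + 3269 = -2882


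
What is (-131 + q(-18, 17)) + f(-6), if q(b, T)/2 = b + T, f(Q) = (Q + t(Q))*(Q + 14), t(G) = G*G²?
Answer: -1909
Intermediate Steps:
t(G) = G³
f(Q) = (14 + Q)*(Q + Q³) (f(Q) = (Q + Q³)*(Q + 14) = (Q + Q³)*(14 + Q) = (14 + Q)*(Q + Q³))
q(b, T) = 2*T + 2*b (q(b, T) = 2*(b + T) = 2*(T + b) = 2*T + 2*b)
(-131 + q(-18, 17)) + f(-6) = (-131 + (2*17 + 2*(-18))) - 6*(14 - 6 + (-6)³ + 14*(-6)²) = (-131 + (34 - 36)) - 6*(14 - 6 - 216 + 14*36) = (-131 - 2) - 6*(14 - 6 - 216 + 504) = -133 - 6*296 = -133 - 1776 = -1909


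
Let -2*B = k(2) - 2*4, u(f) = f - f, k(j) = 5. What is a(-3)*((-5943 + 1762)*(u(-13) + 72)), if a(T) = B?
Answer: -451548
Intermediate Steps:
u(f) = 0
B = 3/2 (B = -(5 - 2*4)/2 = -(5 - 8)/2 = -1/2*(-3) = 3/2 ≈ 1.5000)
a(T) = 3/2
a(-3)*((-5943 + 1762)*(u(-13) + 72)) = 3*((-5943 + 1762)*(0 + 72))/2 = 3*(-4181*72)/2 = (3/2)*(-301032) = -451548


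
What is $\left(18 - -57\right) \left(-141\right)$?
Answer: $-10575$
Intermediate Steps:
$\left(18 - -57\right) \left(-141\right) = \left(18 + 57\right) \left(-141\right) = 75 \left(-141\right) = -10575$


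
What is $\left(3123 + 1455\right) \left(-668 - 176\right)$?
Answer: $-3863832$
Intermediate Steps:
$\left(3123 + 1455\right) \left(-668 - 176\right) = 4578 \left(-844\right) = -3863832$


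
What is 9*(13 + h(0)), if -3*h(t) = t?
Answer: 117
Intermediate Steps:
h(t) = -t/3
9*(13 + h(0)) = 9*(13 - ⅓*0) = 9*(13 + 0) = 9*13 = 117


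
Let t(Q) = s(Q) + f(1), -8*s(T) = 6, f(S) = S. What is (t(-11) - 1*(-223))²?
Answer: 797449/16 ≈ 49841.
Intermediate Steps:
s(T) = -¾ (s(T) = -⅛*6 = -¾)
t(Q) = ¼ (t(Q) = -¾ + 1 = ¼)
(t(-11) - 1*(-223))² = (¼ - 1*(-223))² = (¼ + 223)² = (893/4)² = 797449/16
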